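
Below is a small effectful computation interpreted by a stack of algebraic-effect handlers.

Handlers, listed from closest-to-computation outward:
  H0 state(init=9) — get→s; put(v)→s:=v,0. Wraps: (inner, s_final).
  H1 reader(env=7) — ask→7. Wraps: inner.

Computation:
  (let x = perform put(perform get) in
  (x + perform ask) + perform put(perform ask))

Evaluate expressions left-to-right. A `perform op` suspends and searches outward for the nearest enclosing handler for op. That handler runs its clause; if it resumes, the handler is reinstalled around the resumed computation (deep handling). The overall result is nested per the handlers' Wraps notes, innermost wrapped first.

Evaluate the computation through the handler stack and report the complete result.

Step-by-step:
get @ H0 ⇒ 9
put(9) @ H0 ⇒ s:=9
ask @ H1 ⇒ 7
ask @ H1 ⇒ 7
put(7) @ H0 ⇒ s:=7
H0 returns (7, 7)
H1 returns (7, 7)
= (7, 7)

Answer: (7, 7)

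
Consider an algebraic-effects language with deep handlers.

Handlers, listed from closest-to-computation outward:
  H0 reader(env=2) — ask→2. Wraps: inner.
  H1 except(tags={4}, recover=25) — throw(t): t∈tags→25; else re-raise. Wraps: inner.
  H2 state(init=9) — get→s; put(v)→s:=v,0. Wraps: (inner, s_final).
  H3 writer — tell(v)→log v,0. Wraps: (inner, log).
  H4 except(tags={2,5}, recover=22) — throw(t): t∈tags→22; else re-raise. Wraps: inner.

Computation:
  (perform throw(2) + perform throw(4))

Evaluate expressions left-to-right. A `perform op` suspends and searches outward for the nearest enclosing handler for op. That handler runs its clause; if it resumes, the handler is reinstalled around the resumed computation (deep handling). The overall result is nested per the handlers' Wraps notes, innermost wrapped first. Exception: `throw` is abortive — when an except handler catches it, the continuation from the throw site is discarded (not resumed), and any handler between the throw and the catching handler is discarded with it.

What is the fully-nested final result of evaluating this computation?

Answer: 22

Step-by-step:
throw(2) @ H1 re-raised
throw(2) @ H4 caught ⇒ 22
= 22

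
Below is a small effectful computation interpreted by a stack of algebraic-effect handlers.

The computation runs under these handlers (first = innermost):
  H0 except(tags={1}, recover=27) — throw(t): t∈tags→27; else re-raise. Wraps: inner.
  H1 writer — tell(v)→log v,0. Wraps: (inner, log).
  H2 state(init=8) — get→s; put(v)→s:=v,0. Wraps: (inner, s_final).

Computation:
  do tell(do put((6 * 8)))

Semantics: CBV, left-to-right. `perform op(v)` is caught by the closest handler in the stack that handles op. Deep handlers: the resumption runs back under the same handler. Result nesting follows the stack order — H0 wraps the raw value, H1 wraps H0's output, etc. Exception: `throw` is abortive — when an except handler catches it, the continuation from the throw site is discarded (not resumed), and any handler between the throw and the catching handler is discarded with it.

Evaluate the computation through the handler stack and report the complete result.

Answer: ((0, (0)), 48)

Evaluation trace:
put(48) @ H2 ⇒ s:=48
tell(0) @ H1 ⇒ log+=0
H0 returns 0
H1 returns (0, (0))
H2 returns ((0, (0)), 48)
= ((0, (0)), 48)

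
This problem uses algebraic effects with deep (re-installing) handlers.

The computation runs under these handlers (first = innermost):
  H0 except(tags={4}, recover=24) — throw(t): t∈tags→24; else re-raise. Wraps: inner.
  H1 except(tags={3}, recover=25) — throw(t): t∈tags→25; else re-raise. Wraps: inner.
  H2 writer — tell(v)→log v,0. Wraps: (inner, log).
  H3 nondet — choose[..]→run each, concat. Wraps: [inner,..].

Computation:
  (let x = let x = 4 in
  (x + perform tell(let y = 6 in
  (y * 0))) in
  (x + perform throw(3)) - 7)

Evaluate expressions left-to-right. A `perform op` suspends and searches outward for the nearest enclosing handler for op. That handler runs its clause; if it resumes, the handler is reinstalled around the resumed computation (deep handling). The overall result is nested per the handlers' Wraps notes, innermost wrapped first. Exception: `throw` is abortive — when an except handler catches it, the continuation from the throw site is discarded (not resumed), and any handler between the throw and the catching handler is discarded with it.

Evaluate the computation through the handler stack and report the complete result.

Answer: [(25, (0))]

Working:
tell(0) @ H2 ⇒ log+=0
throw(3) @ H0 re-raised
throw(3) @ H1 caught ⇒ 25
H2 returns (25, (0))
H3 returns [(25, (0))]
= [(25, (0))]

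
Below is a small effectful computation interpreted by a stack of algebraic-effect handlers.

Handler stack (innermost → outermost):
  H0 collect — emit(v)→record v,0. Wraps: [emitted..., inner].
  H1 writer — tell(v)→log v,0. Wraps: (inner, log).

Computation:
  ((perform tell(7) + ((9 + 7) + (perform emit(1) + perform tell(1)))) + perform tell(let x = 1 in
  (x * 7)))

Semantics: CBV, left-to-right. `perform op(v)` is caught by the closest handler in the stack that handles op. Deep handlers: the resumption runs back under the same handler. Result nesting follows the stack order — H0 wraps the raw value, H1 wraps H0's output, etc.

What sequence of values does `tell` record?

Working:
tell(7) @ H1 ⇒ log+=7
emit(1) @ H0 ⇒ out+=1
tell(1) @ H1 ⇒ log+=1
tell(7) @ H1 ⇒ log+=7
H0 returns [1, 16]
H1 returns ([1, 16], (7, 1, 7))
= ([1, 16], (7, 1, 7))

Answer: (7, 1, 7)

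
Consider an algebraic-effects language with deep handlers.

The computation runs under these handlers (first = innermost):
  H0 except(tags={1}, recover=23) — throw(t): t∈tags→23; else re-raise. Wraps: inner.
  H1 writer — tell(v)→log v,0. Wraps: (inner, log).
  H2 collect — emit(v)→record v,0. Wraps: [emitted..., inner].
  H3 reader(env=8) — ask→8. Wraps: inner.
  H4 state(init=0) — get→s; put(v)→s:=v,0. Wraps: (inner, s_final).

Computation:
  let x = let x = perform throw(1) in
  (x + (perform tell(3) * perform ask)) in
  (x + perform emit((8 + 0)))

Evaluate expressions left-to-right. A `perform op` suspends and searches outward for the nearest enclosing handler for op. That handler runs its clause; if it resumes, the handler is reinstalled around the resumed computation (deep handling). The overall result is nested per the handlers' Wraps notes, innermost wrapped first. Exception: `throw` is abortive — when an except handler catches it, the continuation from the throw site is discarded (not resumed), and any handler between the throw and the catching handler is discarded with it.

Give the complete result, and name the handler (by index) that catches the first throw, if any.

Evaluation trace:
throw(1) @ H0 caught ⇒ 23
H1 returns (23, ())
H2 returns [(23, ())]
H3 returns [(23, ())]
H4 returns ([(23, ())], 0)
= ([(23, ())], 0)

Answer: ([(23, ())], 0) ; first throw caught by: H0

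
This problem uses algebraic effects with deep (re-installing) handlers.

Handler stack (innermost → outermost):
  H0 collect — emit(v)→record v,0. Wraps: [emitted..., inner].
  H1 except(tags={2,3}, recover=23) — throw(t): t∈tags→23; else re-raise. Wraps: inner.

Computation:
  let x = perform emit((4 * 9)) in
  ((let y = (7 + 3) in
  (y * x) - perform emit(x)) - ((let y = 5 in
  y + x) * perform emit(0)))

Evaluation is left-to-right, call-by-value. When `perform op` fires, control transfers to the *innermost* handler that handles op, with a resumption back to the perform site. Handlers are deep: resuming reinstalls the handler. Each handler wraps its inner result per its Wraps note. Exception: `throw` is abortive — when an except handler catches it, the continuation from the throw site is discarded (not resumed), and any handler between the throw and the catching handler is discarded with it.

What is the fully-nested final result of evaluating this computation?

Evaluation trace:
emit(36) @ H0 ⇒ out+=36
emit(0) @ H0 ⇒ out+=0
emit(0) @ H0 ⇒ out+=0
H0 returns [36, 0, 0, 0]
H1 returns [36, 0, 0, 0]
= [36, 0, 0, 0]

Answer: [36, 0, 0, 0]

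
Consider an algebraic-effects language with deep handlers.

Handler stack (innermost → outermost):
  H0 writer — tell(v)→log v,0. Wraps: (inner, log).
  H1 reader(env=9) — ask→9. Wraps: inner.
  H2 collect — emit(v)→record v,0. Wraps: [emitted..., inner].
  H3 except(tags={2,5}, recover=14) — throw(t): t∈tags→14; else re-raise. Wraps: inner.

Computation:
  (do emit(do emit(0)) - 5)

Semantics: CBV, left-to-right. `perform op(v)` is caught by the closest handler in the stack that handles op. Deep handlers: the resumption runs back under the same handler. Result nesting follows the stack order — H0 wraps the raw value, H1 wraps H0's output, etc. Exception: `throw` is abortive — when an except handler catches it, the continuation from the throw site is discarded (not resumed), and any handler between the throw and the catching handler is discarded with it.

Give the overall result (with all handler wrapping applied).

Evaluation trace:
emit(0) @ H2 ⇒ out+=0
emit(0) @ H2 ⇒ out+=0
H0 returns (-5, ())
H1 returns (-5, ())
H2 returns [0, 0, (-5, ())]
H3 returns [0, 0, (-5, ())]
= [0, 0, (-5, ())]

Answer: [0, 0, (-5, ())]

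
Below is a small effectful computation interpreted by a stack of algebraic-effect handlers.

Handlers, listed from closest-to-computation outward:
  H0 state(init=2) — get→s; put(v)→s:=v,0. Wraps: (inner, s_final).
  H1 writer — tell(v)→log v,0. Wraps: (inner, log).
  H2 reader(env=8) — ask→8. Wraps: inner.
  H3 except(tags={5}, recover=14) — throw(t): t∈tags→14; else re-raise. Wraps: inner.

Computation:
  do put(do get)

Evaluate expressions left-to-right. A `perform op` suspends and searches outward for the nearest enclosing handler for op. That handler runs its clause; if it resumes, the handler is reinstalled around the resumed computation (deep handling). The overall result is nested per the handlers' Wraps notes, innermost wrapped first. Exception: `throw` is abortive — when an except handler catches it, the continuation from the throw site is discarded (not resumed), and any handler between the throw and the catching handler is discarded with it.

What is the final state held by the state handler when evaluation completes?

Step-by-step:
get @ H0 ⇒ 2
put(2) @ H0 ⇒ s:=2
H0 returns (0, 2)
H1 returns ((0, 2), ())
H2 returns ((0, 2), ())
H3 returns ((0, 2), ())
= ((0, 2), ())

Answer: 2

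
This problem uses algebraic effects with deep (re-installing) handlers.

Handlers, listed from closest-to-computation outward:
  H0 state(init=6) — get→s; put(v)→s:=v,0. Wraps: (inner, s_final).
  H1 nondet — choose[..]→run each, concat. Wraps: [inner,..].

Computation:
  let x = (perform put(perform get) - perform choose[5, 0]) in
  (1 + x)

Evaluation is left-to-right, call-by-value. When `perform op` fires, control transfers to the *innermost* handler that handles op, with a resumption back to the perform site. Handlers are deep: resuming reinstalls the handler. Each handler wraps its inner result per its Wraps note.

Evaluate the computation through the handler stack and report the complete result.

Answer: [(-4, 6), (1, 6)]

Working:
get @ H0 ⇒ 6
put(6) @ H0 ⇒ s:=6
choose[5, 0] @ H1
  branch[0] choose=5:
    H0 returns (-4, 6)
    H1 returns [(-4, 6)]
  branch[1] choose=0:
    H0 returns (1, 6)
    H1 returns [(1, 6)]
= [(-4, 6), (1, 6)]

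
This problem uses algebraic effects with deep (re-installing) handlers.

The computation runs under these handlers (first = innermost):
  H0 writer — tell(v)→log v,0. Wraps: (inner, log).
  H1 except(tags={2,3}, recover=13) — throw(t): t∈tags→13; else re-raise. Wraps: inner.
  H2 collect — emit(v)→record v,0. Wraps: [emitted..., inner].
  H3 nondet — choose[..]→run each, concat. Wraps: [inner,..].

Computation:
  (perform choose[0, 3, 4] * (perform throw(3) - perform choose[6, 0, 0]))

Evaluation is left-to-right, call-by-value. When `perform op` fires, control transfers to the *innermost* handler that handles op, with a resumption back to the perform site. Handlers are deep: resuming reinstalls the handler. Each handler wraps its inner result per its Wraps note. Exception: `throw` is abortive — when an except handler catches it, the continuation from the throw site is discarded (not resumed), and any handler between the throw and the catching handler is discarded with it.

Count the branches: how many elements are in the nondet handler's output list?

Answer: 3

Step-by-step:
choose[0, 3, 4] @ H3
  branch[0] choose=0:
    throw(3) @ H1 caught ⇒ 13
    H2 returns [13]
    H3 returns [[13]]
  branch[1] choose=3:
    throw(3) @ H1 caught ⇒ 13
    H2 returns [13]
    H3 returns [[13]]
  branch[2] choose=4:
    throw(3) @ H1 caught ⇒ 13
    H2 returns [13]
    H3 returns [[13]]
= [[13], [13], [13]]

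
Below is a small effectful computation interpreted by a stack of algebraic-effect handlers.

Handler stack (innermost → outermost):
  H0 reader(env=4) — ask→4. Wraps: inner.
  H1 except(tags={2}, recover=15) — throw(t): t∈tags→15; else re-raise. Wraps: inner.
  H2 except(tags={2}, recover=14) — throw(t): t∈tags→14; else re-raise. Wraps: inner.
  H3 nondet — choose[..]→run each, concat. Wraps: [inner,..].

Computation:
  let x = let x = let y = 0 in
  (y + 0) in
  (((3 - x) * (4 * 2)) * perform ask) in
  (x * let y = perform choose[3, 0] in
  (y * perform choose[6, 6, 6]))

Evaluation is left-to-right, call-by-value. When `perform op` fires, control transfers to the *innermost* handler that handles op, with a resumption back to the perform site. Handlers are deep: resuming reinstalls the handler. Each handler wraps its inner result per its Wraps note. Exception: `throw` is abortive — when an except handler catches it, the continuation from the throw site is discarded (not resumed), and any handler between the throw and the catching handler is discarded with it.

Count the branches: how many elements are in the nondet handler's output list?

Answer: 6

Working:
ask @ H0 ⇒ 4
choose[3, 0] @ H3
  branch[0] choose=3:
    choose[6, 6, 6] @ H3
      branch[0] choose=6:
        H0 returns 1728
        H1 returns 1728
        H2 returns 1728
        H3 returns [1728]
      branch[1] choose=6:
        H0 returns 1728
        H1 returns 1728
        H2 returns 1728
        H3 returns [1728]
      branch[2] choose=6:
        H0 returns 1728
        H1 returns 1728
        H2 returns 1728
        H3 returns [1728]
  branch[1] choose=0:
    choose[6, 6, 6] @ H3
      branch[0] choose=6:
        H0 returns 0
        H1 returns 0
        H2 returns 0
        H3 returns [0]
      branch[1] choose=6:
        H0 returns 0
        H1 returns 0
        H2 returns 0
        H3 returns [0]
      branch[2] choose=6:
        H0 returns 0
        H1 returns 0
        H2 returns 0
        H3 returns [0]
= [1728, 1728, 1728, 0, 0, 0]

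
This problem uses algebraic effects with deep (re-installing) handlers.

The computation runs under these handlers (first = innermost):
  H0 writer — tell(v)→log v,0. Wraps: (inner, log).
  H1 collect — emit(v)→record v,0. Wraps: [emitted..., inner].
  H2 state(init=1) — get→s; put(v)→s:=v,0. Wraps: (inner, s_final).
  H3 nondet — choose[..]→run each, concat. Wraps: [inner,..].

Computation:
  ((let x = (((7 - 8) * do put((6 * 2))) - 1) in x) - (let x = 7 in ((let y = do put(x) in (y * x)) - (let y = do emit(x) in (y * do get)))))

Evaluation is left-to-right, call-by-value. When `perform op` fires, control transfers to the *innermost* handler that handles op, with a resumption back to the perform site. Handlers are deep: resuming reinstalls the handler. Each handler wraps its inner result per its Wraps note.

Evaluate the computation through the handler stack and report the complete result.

Evaluation trace:
put(12) @ H2 ⇒ s:=12
put(7) @ H2 ⇒ s:=7
emit(7) @ H1 ⇒ out+=7
get @ H2 ⇒ 7
H0 returns (-1, ())
H1 returns [7, (-1, ())]
H2 returns ([7, (-1, ())], 7)
H3 returns [([7, (-1, ())], 7)]
= [([7, (-1, ())], 7)]

Answer: [([7, (-1, ())], 7)]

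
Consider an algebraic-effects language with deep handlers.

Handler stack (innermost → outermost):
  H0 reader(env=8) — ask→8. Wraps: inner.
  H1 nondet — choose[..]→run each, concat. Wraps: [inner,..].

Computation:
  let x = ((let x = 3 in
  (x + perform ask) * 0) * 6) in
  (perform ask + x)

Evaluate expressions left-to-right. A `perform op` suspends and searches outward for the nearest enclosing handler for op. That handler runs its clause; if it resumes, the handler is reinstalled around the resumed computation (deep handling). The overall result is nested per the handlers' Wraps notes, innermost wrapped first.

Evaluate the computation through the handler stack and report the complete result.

Answer: [8]

Evaluation trace:
ask @ H0 ⇒ 8
ask @ H0 ⇒ 8
H0 returns 8
H1 returns [8]
= [8]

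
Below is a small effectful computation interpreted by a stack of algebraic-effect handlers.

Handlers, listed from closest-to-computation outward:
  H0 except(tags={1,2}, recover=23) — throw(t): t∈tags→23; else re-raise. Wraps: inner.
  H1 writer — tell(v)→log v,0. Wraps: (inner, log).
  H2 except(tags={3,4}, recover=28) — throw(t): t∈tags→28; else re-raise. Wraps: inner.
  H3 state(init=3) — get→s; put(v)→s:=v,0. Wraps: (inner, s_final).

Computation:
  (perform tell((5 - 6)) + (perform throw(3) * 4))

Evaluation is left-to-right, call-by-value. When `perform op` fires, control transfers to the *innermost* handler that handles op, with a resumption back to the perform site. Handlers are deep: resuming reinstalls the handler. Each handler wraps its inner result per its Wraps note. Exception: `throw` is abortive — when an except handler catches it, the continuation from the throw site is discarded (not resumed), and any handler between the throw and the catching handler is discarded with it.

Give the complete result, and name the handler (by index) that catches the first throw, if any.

Working:
tell(-1) @ H1 ⇒ log+=-1
throw(3) @ H0 re-raised
throw(3) @ H2 caught ⇒ 28
H3 returns (28, 3)
= (28, 3)

Answer: (28, 3) ; first throw caught by: H2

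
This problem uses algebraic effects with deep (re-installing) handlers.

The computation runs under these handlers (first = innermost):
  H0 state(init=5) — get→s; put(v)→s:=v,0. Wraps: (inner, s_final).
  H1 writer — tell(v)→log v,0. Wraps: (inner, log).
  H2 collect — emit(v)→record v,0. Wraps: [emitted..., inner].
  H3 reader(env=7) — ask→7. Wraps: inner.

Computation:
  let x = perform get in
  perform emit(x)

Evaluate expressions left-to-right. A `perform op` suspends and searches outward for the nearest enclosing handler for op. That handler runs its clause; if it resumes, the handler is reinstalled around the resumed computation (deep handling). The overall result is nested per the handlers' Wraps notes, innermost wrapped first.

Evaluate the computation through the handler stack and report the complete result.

Step-by-step:
get @ H0 ⇒ 5
emit(5) @ H2 ⇒ out+=5
H0 returns (0, 5)
H1 returns ((0, 5), ())
H2 returns [5, ((0, 5), ())]
H3 returns [5, ((0, 5), ())]
= [5, ((0, 5), ())]

Answer: [5, ((0, 5), ())]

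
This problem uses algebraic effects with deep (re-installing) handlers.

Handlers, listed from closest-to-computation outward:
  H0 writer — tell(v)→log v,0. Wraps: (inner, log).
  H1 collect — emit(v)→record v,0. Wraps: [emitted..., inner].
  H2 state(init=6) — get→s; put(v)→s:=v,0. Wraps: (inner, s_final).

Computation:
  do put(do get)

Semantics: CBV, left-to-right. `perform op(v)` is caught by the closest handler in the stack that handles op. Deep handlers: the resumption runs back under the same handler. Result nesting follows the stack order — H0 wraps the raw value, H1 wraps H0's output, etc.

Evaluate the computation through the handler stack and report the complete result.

Answer: ([(0, ())], 6)

Step-by-step:
get @ H2 ⇒ 6
put(6) @ H2 ⇒ s:=6
H0 returns (0, ())
H1 returns [(0, ())]
H2 returns ([(0, ())], 6)
= ([(0, ())], 6)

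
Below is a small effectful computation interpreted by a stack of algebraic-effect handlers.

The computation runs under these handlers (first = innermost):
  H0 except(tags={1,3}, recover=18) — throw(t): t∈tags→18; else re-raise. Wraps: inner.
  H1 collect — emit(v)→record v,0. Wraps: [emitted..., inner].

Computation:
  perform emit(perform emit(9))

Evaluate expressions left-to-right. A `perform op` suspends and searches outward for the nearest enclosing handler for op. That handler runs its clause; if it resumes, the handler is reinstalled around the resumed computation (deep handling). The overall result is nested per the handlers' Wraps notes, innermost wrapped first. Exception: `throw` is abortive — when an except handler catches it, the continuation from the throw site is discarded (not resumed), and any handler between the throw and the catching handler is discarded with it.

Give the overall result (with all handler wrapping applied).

Step-by-step:
emit(9) @ H1 ⇒ out+=9
emit(0) @ H1 ⇒ out+=0
H0 returns 0
H1 returns [9, 0, 0]
= [9, 0, 0]

Answer: [9, 0, 0]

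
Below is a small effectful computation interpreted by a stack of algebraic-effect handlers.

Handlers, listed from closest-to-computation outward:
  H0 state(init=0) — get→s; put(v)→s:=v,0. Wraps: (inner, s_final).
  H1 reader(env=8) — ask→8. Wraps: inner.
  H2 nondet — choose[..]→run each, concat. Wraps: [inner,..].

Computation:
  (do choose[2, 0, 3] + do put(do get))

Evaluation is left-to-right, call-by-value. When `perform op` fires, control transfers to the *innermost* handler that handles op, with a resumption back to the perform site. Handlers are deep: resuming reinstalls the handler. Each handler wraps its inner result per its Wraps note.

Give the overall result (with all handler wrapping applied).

Answer: [(2, 0), (0, 0), (3, 0)]

Step-by-step:
choose[2, 0, 3] @ H2
  branch[0] choose=2:
    get @ H0 ⇒ 0
    put(0) @ H0 ⇒ s:=0
    H0 returns (2, 0)
    H1 returns (2, 0)
    H2 returns [(2, 0)]
  branch[1] choose=0:
    get @ H0 ⇒ 0
    put(0) @ H0 ⇒ s:=0
    H0 returns (0, 0)
    H1 returns (0, 0)
    H2 returns [(0, 0)]
  branch[2] choose=3:
    get @ H0 ⇒ 0
    put(0) @ H0 ⇒ s:=0
    H0 returns (3, 0)
    H1 returns (3, 0)
    H2 returns [(3, 0)]
= [(2, 0), (0, 0), (3, 0)]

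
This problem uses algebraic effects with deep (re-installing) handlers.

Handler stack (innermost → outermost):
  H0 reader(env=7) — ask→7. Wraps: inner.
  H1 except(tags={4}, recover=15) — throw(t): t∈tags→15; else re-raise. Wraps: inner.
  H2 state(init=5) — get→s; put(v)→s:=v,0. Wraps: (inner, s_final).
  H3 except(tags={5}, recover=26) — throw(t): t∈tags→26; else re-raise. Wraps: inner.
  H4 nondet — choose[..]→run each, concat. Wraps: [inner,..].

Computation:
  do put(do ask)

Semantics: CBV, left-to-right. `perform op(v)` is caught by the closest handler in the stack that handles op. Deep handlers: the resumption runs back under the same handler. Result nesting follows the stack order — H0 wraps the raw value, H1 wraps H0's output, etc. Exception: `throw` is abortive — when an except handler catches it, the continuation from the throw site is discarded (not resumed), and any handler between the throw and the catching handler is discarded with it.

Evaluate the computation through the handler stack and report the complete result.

Answer: [(0, 7)]

Evaluation trace:
ask @ H0 ⇒ 7
put(7) @ H2 ⇒ s:=7
H0 returns 0
H1 returns 0
H2 returns (0, 7)
H3 returns (0, 7)
H4 returns [(0, 7)]
= [(0, 7)]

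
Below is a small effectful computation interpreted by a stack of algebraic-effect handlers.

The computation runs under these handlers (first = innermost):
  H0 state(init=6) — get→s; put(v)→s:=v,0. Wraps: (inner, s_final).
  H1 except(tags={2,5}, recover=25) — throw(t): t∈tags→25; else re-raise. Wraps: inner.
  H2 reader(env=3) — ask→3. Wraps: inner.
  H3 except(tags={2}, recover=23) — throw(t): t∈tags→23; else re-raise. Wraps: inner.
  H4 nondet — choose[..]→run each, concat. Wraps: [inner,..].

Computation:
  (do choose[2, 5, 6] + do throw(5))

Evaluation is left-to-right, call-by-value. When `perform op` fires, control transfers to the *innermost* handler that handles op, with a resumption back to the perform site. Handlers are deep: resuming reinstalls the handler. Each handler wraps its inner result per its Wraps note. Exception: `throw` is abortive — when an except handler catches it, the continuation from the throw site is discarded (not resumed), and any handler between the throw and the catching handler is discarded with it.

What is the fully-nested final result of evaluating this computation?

Answer: [25, 25, 25]

Evaluation trace:
choose[2, 5, 6] @ H4
  branch[0] choose=2:
    throw(5) @ H1 caught ⇒ 25
    H2 returns 25
    H3 returns 25
    H4 returns [25]
  branch[1] choose=5:
    throw(5) @ H1 caught ⇒ 25
    H2 returns 25
    H3 returns 25
    H4 returns [25]
  branch[2] choose=6:
    throw(5) @ H1 caught ⇒ 25
    H2 returns 25
    H3 returns 25
    H4 returns [25]
= [25, 25, 25]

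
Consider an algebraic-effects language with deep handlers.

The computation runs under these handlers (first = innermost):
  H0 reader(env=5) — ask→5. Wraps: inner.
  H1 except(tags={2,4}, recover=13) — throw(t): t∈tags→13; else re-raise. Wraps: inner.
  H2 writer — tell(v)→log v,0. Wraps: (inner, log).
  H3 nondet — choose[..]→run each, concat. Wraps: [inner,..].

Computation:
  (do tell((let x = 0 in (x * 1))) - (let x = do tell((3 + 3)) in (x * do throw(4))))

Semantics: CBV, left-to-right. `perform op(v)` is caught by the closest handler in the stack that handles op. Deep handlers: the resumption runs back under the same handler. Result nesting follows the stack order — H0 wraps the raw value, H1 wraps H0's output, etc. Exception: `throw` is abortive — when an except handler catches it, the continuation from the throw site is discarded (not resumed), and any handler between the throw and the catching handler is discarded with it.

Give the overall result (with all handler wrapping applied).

Answer: [(13, (0, 6))]

Evaluation trace:
tell(0) @ H2 ⇒ log+=0
tell(6) @ H2 ⇒ log+=6
throw(4) @ H1 caught ⇒ 13
H2 returns (13, (0, 6))
H3 returns [(13, (0, 6))]
= [(13, (0, 6))]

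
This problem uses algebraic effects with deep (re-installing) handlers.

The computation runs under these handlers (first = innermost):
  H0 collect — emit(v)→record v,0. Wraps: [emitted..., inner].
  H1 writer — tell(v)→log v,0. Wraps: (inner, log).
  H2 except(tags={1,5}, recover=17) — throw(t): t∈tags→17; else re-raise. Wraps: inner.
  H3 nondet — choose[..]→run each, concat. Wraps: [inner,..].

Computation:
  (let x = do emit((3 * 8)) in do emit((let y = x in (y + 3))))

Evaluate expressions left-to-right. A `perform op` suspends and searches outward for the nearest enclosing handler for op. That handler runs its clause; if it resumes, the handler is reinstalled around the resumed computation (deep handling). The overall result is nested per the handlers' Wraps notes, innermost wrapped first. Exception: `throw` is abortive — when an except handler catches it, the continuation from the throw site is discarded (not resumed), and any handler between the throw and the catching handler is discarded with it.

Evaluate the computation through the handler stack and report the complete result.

Working:
emit(24) @ H0 ⇒ out+=24
emit(3) @ H0 ⇒ out+=3
H0 returns [24, 3, 0]
H1 returns ([24, 3, 0], ())
H2 returns ([24, 3, 0], ())
H3 returns [([24, 3, 0], ())]
= [([24, 3, 0], ())]

Answer: [([24, 3, 0], ())]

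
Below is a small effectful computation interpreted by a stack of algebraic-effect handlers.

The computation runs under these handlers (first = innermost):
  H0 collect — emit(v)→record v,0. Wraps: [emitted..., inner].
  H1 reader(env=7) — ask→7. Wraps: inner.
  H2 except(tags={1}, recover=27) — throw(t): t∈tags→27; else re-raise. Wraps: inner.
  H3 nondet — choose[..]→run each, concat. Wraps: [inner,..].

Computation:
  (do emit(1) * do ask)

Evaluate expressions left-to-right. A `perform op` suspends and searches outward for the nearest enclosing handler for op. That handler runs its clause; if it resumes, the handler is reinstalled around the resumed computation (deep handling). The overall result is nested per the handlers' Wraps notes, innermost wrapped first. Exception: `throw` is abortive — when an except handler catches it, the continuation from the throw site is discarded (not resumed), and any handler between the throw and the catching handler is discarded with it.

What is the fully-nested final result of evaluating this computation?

Answer: [[1, 0]]

Step-by-step:
emit(1) @ H0 ⇒ out+=1
ask @ H1 ⇒ 7
H0 returns [1, 0]
H1 returns [1, 0]
H2 returns [1, 0]
H3 returns [[1, 0]]
= [[1, 0]]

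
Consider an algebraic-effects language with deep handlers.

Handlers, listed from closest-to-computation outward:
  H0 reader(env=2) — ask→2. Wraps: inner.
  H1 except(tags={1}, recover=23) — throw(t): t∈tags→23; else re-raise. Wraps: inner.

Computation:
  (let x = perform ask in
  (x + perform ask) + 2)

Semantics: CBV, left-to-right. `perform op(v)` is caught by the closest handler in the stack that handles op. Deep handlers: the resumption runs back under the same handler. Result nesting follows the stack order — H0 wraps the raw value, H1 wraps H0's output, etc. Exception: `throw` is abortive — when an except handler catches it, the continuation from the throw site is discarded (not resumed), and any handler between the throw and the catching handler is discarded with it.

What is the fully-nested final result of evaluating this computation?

Evaluation trace:
ask @ H0 ⇒ 2
ask @ H0 ⇒ 2
H0 returns 6
H1 returns 6
= 6

Answer: 6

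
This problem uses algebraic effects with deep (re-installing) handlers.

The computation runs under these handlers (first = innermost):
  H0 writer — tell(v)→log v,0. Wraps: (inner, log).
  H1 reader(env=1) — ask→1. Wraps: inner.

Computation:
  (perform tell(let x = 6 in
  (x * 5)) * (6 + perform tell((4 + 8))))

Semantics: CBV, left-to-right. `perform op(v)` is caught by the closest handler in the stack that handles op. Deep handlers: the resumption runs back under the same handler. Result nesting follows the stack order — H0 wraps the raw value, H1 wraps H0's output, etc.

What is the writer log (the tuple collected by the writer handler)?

Answer: (30, 12)

Evaluation trace:
tell(30) @ H0 ⇒ log+=30
tell(12) @ H0 ⇒ log+=12
H0 returns (0, (30, 12))
H1 returns (0, (30, 12))
= (0, (30, 12))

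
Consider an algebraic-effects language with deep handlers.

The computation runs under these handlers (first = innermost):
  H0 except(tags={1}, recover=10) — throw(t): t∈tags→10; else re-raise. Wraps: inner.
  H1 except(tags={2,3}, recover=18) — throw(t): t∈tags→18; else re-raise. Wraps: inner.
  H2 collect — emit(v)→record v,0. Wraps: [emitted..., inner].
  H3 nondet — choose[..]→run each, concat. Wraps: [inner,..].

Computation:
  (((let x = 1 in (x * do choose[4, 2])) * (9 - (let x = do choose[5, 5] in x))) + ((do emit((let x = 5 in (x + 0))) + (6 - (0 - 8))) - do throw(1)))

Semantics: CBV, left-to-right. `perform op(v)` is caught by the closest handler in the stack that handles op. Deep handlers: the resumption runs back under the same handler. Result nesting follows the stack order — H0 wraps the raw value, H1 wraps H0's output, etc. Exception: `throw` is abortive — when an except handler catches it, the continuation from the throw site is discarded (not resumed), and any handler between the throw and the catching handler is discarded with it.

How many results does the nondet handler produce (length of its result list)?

Answer: 4

Working:
choose[4, 2] @ H3
  branch[0] choose=4:
    choose[5, 5] @ H3
      branch[0] choose=5:
        emit(5) @ H2 ⇒ out+=5
        throw(1) @ H0 caught ⇒ 10
        H1 returns 10
        H2 returns [5, 10]
        H3 returns [[5, 10]]
      branch[1] choose=5:
        emit(5) @ H2 ⇒ out+=5
        throw(1) @ H0 caught ⇒ 10
        H1 returns 10
        H2 returns [5, 10]
        H3 returns [[5, 10]]
  branch[1] choose=2:
    choose[5, 5] @ H3
      branch[0] choose=5:
        emit(5) @ H2 ⇒ out+=5
        throw(1) @ H0 caught ⇒ 10
        H1 returns 10
        H2 returns [5, 10]
        H3 returns [[5, 10]]
      branch[1] choose=5:
        emit(5) @ H2 ⇒ out+=5
        throw(1) @ H0 caught ⇒ 10
        H1 returns 10
        H2 returns [5, 10]
        H3 returns [[5, 10]]
= [[5, 10], [5, 10], [5, 10], [5, 10]]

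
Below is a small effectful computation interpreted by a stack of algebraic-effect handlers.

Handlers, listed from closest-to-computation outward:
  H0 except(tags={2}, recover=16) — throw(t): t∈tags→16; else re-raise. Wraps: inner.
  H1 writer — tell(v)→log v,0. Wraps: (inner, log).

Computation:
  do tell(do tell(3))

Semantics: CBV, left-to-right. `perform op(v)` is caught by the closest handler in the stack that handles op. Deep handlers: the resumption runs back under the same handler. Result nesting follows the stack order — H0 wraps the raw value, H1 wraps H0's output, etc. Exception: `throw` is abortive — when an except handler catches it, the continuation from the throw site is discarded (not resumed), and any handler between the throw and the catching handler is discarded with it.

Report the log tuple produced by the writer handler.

Evaluation trace:
tell(3) @ H1 ⇒ log+=3
tell(0) @ H1 ⇒ log+=0
H0 returns 0
H1 returns (0, (3, 0))
= (0, (3, 0))

Answer: (3, 0)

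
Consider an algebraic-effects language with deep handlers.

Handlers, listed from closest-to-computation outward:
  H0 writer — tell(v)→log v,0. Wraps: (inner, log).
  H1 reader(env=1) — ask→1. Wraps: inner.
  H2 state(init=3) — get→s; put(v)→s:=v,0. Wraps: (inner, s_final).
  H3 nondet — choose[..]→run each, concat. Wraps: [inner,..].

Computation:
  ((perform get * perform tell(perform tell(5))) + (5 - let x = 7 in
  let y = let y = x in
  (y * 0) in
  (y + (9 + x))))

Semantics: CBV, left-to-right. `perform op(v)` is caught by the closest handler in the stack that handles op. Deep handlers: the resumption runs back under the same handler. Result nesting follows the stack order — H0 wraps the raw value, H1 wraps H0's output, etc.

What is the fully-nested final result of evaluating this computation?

Working:
get @ H2 ⇒ 3
tell(5) @ H0 ⇒ log+=5
tell(0) @ H0 ⇒ log+=0
H0 returns (-11, (5, 0))
H1 returns (-11, (5, 0))
H2 returns ((-11, (5, 0)), 3)
H3 returns [((-11, (5, 0)), 3)]
= [((-11, (5, 0)), 3)]

Answer: [((-11, (5, 0)), 3)]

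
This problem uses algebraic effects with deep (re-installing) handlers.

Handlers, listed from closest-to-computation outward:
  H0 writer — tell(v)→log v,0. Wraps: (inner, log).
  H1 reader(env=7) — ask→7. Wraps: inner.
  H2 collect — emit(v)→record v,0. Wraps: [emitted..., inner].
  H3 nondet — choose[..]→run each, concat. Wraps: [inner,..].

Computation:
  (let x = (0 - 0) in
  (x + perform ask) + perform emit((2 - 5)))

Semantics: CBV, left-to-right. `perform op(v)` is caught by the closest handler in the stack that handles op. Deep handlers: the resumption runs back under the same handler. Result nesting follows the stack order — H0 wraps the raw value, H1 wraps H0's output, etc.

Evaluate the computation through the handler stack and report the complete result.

Answer: [[-3, (7, ())]]

Evaluation trace:
ask @ H1 ⇒ 7
emit(-3) @ H2 ⇒ out+=-3
H0 returns (7, ())
H1 returns (7, ())
H2 returns [-3, (7, ())]
H3 returns [[-3, (7, ())]]
= [[-3, (7, ())]]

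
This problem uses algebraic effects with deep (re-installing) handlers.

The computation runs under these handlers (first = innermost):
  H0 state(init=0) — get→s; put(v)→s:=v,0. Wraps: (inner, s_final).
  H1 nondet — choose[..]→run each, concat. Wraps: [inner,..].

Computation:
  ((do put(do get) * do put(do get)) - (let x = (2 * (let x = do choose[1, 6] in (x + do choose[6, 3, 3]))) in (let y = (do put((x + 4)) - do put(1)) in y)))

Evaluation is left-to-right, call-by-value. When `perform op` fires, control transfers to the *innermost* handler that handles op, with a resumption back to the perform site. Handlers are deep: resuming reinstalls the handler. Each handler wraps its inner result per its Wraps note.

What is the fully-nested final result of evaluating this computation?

Step-by-step:
get @ H0 ⇒ 0
put(0) @ H0 ⇒ s:=0
get @ H0 ⇒ 0
put(0) @ H0 ⇒ s:=0
choose[1, 6] @ H1
  branch[0] choose=1:
    choose[6, 3, 3] @ H1
      branch[0] choose=6:
        put(18) @ H0 ⇒ s:=18
        put(1) @ H0 ⇒ s:=1
        H0 returns (0, 1)
        H1 returns [(0, 1)]
      branch[1] choose=3:
        put(12) @ H0 ⇒ s:=12
        put(1) @ H0 ⇒ s:=1
        H0 returns (0, 1)
        H1 returns [(0, 1)]
      branch[2] choose=3:
        put(12) @ H0 ⇒ s:=12
        put(1) @ H0 ⇒ s:=1
        H0 returns (0, 1)
        H1 returns [(0, 1)]
  branch[1] choose=6:
    choose[6, 3, 3] @ H1
      branch[0] choose=6:
        put(28) @ H0 ⇒ s:=28
        put(1) @ H0 ⇒ s:=1
        H0 returns (0, 1)
        H1 returns [(0, 1)]
      branch[1] choose=3:
        put(22) @ H0 ⇒ s:=22
        put(1) @ H0 ⇒ s:=1
        H0 returns (0, 1)
        H1 returns [(0, 1)]
      branch[2] choose=3:
        put(22) @ H0 ⇒ s:=22
        put(1) @ H0 ⇒ s:=1
        H0 returns (0, 1)
        H1 returns [(0, 1)]
= [(0, 1), (0, 1), (0, 1), (0, 1), (0, 1), (0, 1)]

Answer: [(0, 1), (0, 1), (0, 1), (0, 1), (0, 1), (0, 1)]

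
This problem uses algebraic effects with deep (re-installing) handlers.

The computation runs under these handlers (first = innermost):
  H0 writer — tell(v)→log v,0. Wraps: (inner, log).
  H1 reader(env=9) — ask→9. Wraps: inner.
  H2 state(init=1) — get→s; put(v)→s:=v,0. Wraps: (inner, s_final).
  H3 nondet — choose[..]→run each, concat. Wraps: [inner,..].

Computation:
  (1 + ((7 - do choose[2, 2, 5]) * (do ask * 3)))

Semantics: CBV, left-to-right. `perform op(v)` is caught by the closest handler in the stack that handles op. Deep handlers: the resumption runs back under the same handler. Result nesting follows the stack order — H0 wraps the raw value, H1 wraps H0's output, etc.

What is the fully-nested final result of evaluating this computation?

Evaluation trace:
choose[2, 2, 5] @ H3
  branch[0] choose=2:
    ask @ H1 ⇒ 9
    H0 returns (136, ())
    H1 returns (136, ())
    H2 returns ((136, ()), 1)
    H3 returns [((136, ()), 1)]
  branch[1] choose=2:
    ask @ H1 ⇒ 9
    H0 returns (136, ())
    H1 returns (136, ())
    H2 returns ((136, ()), 1)
    H3 returns [((136, ()), 1)]
  branch[2] choose=5:
    ask @ H1 ⇒ 9
    H0 returns (55, ())
    H1 returns (55, ())
    H2 returns ((55, ()), 1)
    H3 returns [((55, ()), 1)]
= [((136, ()), 1), ((136, ()), 1), ((55, ()), 1)]

Answer: [((136, ()), 1), ((136, ()), 1), ((55, ()), 1)]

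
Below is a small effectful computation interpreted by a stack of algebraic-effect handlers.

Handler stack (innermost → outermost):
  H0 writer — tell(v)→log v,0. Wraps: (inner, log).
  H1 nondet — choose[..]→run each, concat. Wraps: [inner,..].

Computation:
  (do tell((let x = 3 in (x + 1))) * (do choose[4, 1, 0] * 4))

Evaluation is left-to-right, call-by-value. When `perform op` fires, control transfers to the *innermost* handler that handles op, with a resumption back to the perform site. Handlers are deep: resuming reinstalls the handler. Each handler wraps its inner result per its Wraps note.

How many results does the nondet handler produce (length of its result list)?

Step-by-step:
tell(4) @ H0 ⇒ log+=4
choose[4, 1, 0] @ H1
  branch[0] choose=4:
    H0 returns (0, (4))
    H1 returns [(0, (4))]
  branch[1] choose=1:
    H0 returns (0, (4))
    H1 returns [(0, (4))]
  branch[2] choose=0:
    H0 returns (0, (4))
    H1 returns [(0, (4))]
= [(0, (4)), (0, (4)), (0, (4))]

Answer: 3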